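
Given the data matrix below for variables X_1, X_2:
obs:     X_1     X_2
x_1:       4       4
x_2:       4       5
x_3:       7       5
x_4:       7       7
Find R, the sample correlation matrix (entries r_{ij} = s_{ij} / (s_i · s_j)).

Step 1 — column means:
  mean(X_1) = (4 + 4 + 7 + 7) / 4 = 22/4 = 5.5
  mean(X_2) = (4 + 5 + 5 + 7) / 4 = 21/4 = 5.25

Step 2 — sample variances and covariances s[i,j] = (1/(n-1)) · Σ_k (x_{k,i} - mean_i) · (x_{k,j} - mean_j), with n-1 = 3:
  s[X_1,X_1] = ((-1.5)·(-1.5) + (-1.5)·(-1.5) + (1.5)·(1.5) + (1.5)·(1.5)) / 3 = 9/3 = 3
  s[X_1,X_2] = ((-1.5)·(-1.25) + (-1.5)·(-0.25) + (1.5)·(-0.25) + (1.5)·(1.75)) / 3 = 4.5/3 = 1.5
  s[X_2,X_2] = ((-1.25)·(-1.25) + (-0.25)·(-0.25) + (-0.25)·(-0.25) + (1.75)·(1.75)) / 3 = 4.75/3 = 1.5833
  Sample standard deviations s_i = √(s[i,i]):
  s(X_1) = √(3) = 1.7321
  s(X_2) = √(1.5833) = 1.2583

Step 3 — r_{ij} = s_{ij} / (s_i · s_j):
  r[X_1,X_1] = 1 (diagonal).
  r[X_1,X_2] = 1.5 / (1.7321 · 1.2583) = 1.5 / 2.1794 = 0.6882
  r[X_2,X_2] = 1 (diagonal).

R is symmetric with unit diagonal. Assembling:

R = [[1, 0.6882],
 [0.6882, 1]]


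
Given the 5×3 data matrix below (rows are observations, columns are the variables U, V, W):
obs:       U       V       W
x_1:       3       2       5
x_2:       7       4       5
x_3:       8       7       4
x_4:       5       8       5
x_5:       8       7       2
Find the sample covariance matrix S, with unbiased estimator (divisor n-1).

Step 1 — column means:
  mean(U) = (3 + 7 + 8 + 5 + 8) / 5 = 31/5 = 6.2
  mean(V) = (2 + 4 + 7 + 8 + 7) / 5 = 28/5 = 5.6
  mean(W) = (5 + 5 + 4 + 5 + 2) / 5 = 21/5 = 4.2

Step 2 — sample covariance S[i,j] = (1/(n-1)) · Σ_k (x_{k,i} - mean_i) · (x_{k,j} - mean_j), with n-1 = 4.
  S[U,U] = ((-3.2)·(-3.2) + (0.8)·(0.8) + (1.8)·(1.8) + (-1.2)·(-1.2) + (1.8)·(1.8)) / 4 = 18.8/4 = 4.7
  S[U,V] = ((-3.2)·(-3.6) + (0.8)·(-1.6) + (1.8)·(1.4) + (-1.2)·(2.4) + (1.8)·(1.4)) / 4 = 12.4/4 = 3.1
  S[U,W] = ((-3.2)·(0.8) + (0.8)·(0.8) + (1.8)·(-0.2) + (-1.2)·(0.8) + (1.8)·(-2.2)) / 4 = -7.2/4 = -1.8
  S[V,V] = ((-3.6)·(-3.6) + (-1.6)·(-1.6) + (1.4)·(1.4) + (2.4)·(2.4) + (1.4)·(1.4)) / 4 = 25.2/4 = 6.3
  S[V,W] = ((-3.6)·(0.8) + (-1.6)·(0.8) + (1.4)·(-0.2) + (2.4)·(0.8) + (1.4)·(-2.2)) / 4 = -5.6/4 = -1.4
  S[W,W] = ((0.8)·(0.8) + (0.8)·(0.8) + (-0.2)·(-0.2) + (0.8)·(0.8) + (-2.2)·(-2.2)) / 4 = 6.8/4 = 1.7

S is symmetric (S[j,i] = S[i,j]). Assembling:

S = [[4.7, 3.1, -1.8],
 [3.1, 6.3, -1.4],
 [-1.8, -1.4, 1.7]]


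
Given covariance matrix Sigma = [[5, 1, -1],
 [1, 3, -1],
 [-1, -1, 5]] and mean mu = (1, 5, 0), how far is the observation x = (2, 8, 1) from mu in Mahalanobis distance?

Step 1 — centre the observation: (x - mu) = (1, 3, 1).

Step 2 — invert Sigma (cofactor / det for 3×3, or solve directly):
  Sigma^{-1} = [[0.2188, -0.0625, 0.0312],
 [-0.0625, 0.375, 0.0625],
 [0.0312, 0.0625, 0.2188]].

Step 3 — form the quadratic (x - mu)^T · Sigma^{-1} · (x - mu):
  Sigma^{-1} · (x - mu) = (0.0625, 1.125, 0.4375).
  (x - mu)^T · [Sigma^{-1} · (x - mu)] = (1)·(0.0625) + (3)·(1.125) + (1)·(0.4375) = 3.875.

Step 4 — take square root: d = √(3.875) ≈ 1.9685.

d(x, mu) = √(3.875) ≈ 1.9685


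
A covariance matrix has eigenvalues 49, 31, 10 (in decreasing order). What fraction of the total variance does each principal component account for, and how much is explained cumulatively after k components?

Step 1 — total variance = trace(Sigma) = Σ λ_i = 49 + 31 + 10 = 90.

Step 2 — fraction explained by component i = λ_i / Σ λ:
  PC1: 49/90 = 0.5444
  PC2: 31/90 = 0.3444
  PC3: 10/90 = 0.1111

Step 3 — cumulative fraction after k components = (λ_1 + ... + λ_k) / Σ λ:
  k = 1: 49/90 = 0.5444
  k = 2: (49 + 31)/90 = 80/90 = 0.8889
  k = 3: (49 + 31 + 10)/90 = 90/90 = 1

Summary (fraction, with percent):

explained: PC1 0.5444 (54.44%), PC2 0.3444 (34.44%), PC3 0.1111 (11.11%);  cumulative: 0.5444, 0.8889, 1


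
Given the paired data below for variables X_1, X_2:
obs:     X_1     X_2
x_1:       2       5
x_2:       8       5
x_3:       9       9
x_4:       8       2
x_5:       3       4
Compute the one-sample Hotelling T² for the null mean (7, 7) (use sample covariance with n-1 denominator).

Step 1 — sample mean vector:
  mean(X_1) = (2 + 8 + 9 + 8 + 3) / 5 = 30/5 = 6
  mean(X_2) = (5 + 5 + 9 + 2 + 4) / 5 = 25/5 = 5
  x̄ = (6, 5),  deviation x̄ - mu_0 = (6, 5) - (7, 7) = (-1, -2).

Step 2 — sample covariance matrix, S[i,j] = (1/(n-1)) · Σ_k (x_{k,i} - mean_i) · (x_{k,j} - mean_j), divisor n-1 = 4:
  S[X_1,X_1] = ((-4)·(-4) + (2)·(2) + (3)·(3) + (2)·(2) + (-3)·(-3)) / 4 = 42/4 = 10.5
  S[X_1,X_2] = ((-4)·(0) + (2)·(0) + (3)·(4) + (2)·(-3) + (-3)·(-1)) / 4 = 9/4 = 2.25
  S[X_2,X_2] = ((0)·(0) + (0)·(0) + (4)·(4) + (-3)·(-3) + (-1)·(-1)) / 4 = 26/4 = 6.5
  S = [[10.5, 2.25],
 [2.25, 6.5]].

Step 3 — invert S. det(S) = 10.5·6.5 - (2.25)² = 63.1875.
  S^{-1} = (1/det) · [[d, -b], [-b, a]] = [[0.1029, -0.0356],
 [-0.0356, 0.1662]].

Step 4 — quadratic form (x̄ - mu_0)^T · S^{-1} · (x̄ - mu_0):
  S^{-1} · (x̄ - mu_0) = (-0.0317, -0.2967),
  (x̄ - mu_0)^T · [...] = (-1)·(-0.0317) + (-2)·(-0.2967) = 0.6251.

Step 5 — scale by n: T² = 5 · 0.6251 = 3.1256.

T² ≈ 3.1256


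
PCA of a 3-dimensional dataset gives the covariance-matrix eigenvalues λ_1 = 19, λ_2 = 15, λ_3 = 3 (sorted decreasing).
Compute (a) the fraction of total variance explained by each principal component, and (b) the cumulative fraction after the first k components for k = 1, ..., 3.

Step 1 — total variance = trace(Sigma) = Σ λ_i = 19 + 15 + 3 = 37.

Step 2 — fraction explained by component i = λ_i / Σ λ:
  PC1: 19/37 = 0.5135
  PC2: 15/37 = 0.4054
  PC3: 3/37 = 0.0811

Step 3 — cumulative fraction after k components = (λ_1 + ... + λ_k) / Σ λ:
  k = 1: 19/37 = 0.5135
  k = 2: (19 + 15)/37 = 34/37 = 0.9189
  k = 3: (19 + 15 + 3)/37 = 37/37 = 1

Summary (fraction, with percent):

explained: PC1 0.5135 (51.35%), PC2 0.4054 (40.54%), PC3 0.0811 (8.11%);  cumulative: 0.5135, 0.9189, 1


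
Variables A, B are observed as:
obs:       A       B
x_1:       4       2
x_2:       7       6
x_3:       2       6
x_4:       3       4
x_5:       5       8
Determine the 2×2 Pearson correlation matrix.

Step 1 — column means:
  mean(A) = (4 + 7 + 2 + 3 + 5) / 5 = 21/5 = 4.2
  mean(B) = (2 + 6 + 6 + 4 + 8) / 5 = 26/5 = 5.2

Step 2 — sample variances and covariances s[i,j] = (1/(n-1)) · Σ_k (x_{k,i} - mean_i) · (x_{k,j} - mean_j), with n-1 = 4:
  s[A,A] = ((-0.2)·(-0.2) + (2.8)·(2.8) + (-2.2)·(-2.2) + (-1.2)·(-1.2) + (0.8)·(0.8)) / 4 = 14.8/4 = 3.7
  s[A,B] = ((-0.2)·(-3.2) + (2.8)·(0.8) + (-2.2)·(0.8) + (-1.2)·(-1.2) + (0.8)·(2.8)) / 4 = 4.8/4 = 1.2
  s[B,B] = ((-3.2)·(-3.2) + (0.8)·(0.8) + (0.8)·(0.8) + (-1.2)·(-1.2) + (2.8)·(2.8)) / 4 = 20.8/4 = 5.2
  Sample standard deviations s_i = √(s[i,i]):
  s(A) = √(3.7) = 1.9235
  s(B) = √(5.2) = 2.2804

Step 3 — r_{ij} = s_{ij} / (s_i · s_j):
  r[A,A] = 1 (diagonal).
  r[A,B] = 1.2 / (1.9235 · 2.2804) = 1.2 / 4.3863 = 0.2736
  r[B,B] = 1 (diagonal).

R is symmetric with unit diagonal. Assembling:

R = [[1, 0.2736],
 [0.2736, 1]]


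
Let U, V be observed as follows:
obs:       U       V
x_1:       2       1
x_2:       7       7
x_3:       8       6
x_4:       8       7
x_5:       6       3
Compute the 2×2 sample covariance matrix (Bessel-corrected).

Step 1 — column means:
  mean(U) = (2 + 7 + 8 + 8 + 6) / 5 = 31/5 = 6.2
  mean(V) = (1 + 7 + 6 + 7 + 3) / 5 = 24/5 = 4.8

Step 2 — sample covariance S[i,j] = (1/(n-1)) · Σ_k (x_{k,i} - mean_i) · (x_{k,j} - mean_j), with n-1 = 4.
  S[U,U] = ((-4.2)·(-4.2) + (0.8)·(0.8) + (1.8)·(1.8) + (1.8)·(1.8) + (-0.2)·(-0.2)) / 4 = 24.8/4 = 6.2
  S[U,V] = ((-4.2)·(-3.8) + (0.8)·(2.2) + (1.8)·(1.2) + (1.8)·(2.2) + (-0.2)·(-1.8)) / 4 = 24.2/4 = 6.05
  S[V,V] = ((-3.8)·(-3.8) + (2.2)·(2.2) + (1.2)·(1.2) + (2.2)·(2.2) + (-1.8)·(-1.8)) / 4 = 28.8/4 = 7.2

S is symmetric (S[j,i] = S[i,j]). Assembling:

S = [[6.2, 6.05],
 [6.05, 7.2]]


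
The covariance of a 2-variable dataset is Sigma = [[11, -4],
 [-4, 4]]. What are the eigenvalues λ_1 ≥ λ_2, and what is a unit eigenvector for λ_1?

Step 1 — characteristic polynomial of 2×2 Sigma:
  det(Sigma - λI) = λ² - trace · λ + det = 0.
  trace = 11 + 4 = 15, det = 11·4 - (-4)² = 28.
Step 2 — discriminant:
  Δ = trace² - 4·det = 225 - 112 = 113.
Step 3 — eigenvalues:
  λ = (trace ± √Δ)/2 = (15 ± 10.6301)/2,
  λ_1 = 12.8151,  λ_2 = 2.1849.

Step 4 — unit eigenvector for λ_1: solve (Sigma - λ_1 I)v = 0. First row:
  (11 - 12.8151)·v_x + (-4)·v_y = 0, i.e. (-1.8151)·v_x + (-4)·v_y = 0,
  so v ∝ (b, λ_1 - a) = (-4, 1.8151); multiply by -1 so the first entry is positive: u = (4, -1.8151).
  ||u|| = √((4)² + (-1.8151)²) = √(19.2945) ≈ 4.3925,
  v_1 = u/||u|| ≈ (0.9106, -0.4132) (||v_1|| = 1).

λ_1 = 12.8151,  λ_2 = 2.1849;  v_1 ≈ (0.9106, -0.4132)


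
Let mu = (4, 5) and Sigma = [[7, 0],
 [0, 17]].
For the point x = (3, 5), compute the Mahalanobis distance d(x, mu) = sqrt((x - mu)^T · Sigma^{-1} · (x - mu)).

Step 1 — centre the observation: (x - mu) = (-1, 0).

Step 2 — invert Sigma. det(Sigma) = 7·17 - (0)² = 119.
  Sigma^{-1} = (1/det) · [[d, -b], [-b, a]] = [[0.1429, 0],
 [0, 0.0588]].

Step 3 — form the quadratic (x - mu)^T · Sigma^{-1} · (x - mu):
  Sigma^{-1} · (x - mu) = (-0.1429, 0).
  (x - mu)^T · [Sigma^{-1} · (x - mu)] = (-1)·(-0.1429) + (0)·(0) = 0.1429.

Step 4 — take square root: d = √(0.1429) ≈ 0.378.

d(x, mu) = √(0.1429) ≈ 0.378


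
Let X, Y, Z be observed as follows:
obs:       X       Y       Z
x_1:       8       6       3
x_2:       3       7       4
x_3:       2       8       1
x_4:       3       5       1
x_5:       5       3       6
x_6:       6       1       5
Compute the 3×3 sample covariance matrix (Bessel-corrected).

Step 1 — column means:
  mean(X) = (8 + 3 + 2 + 3 + 5 + 6) / 6 = 27/6 = 4.5
  mean(Y) = (6 + 7 + 8 + 5 + 3 + 1) / 6 = 30/6 = 5
  mean(Z) = (3 + 4 + 1 + 1 + 6 + 5) / 6 = 20/6 = 3.3333

Step 2 — sample covariance S[i,j] = (1/(n-1)) · Σ_k (x_{k,i} - mean_i) · (x_{k,j} - mean_j), with n-1 = 5.
  S[X,X] = ((3.5)·(3.5) + (-1.5)·(-1.5) + (-2.5)·(-2.5) + (-1.5)·(-1.5) + (0.5)·(0.5) + (1.5)·(1.5)) / 5 = 25.5/5 = 5.1
  S[X,Y] = ((3.5)·(1) + (-1.5)·(2) + (-2.5)·(3) + (-1.5)·(0) + (0.5)·(-2) + (1.5)·(-4)) / 5 = -14/5 = -2.8
  S[X,Z] = ((3.5)·(-0.3333) + (-1.5)·(0.6667) + (-2.5)·(-2.3333) + (-1.5)·(-2.3333) + (0.5)·(2.6667) + (1.5)·(1.6667)) / 5 = 11/5 = 2.2
  S[Y,Y] = ((1)·(1) + (2)·(2) + (3)·(3) + (0)·(0) + (-2)·(-2) + (-4)·(-4)) / 5 = 34/5 = 6.8
  S[Y,Z] = ((1)·(-0.3333) + (2)·(0.6667) + (3)·(-2.3333) + (0)·(-2.3333) + (-2)·(2.6667) + (-4)·(1.6667)) / 5 = -18/5 = -3.6
  S[Z,Z] = ((-0.3333)·(-0.3333) + (0.6667)·(0.6667) + (-2.3333)·(-2.3333) + (-2.3333)·(-2.3333) + (2.6667)·(2.6667) + (1.6667)·(1.6667)) / 5 = 21.3333/5 = 4.2667

S is symmetric (S[j,i] = S[i,j]). Assembling:

S = [[5.1, -2.8, 2.2],
 [-2.8, 6.8, -3.6],
 [2.2, -3.6, 4.2667]]


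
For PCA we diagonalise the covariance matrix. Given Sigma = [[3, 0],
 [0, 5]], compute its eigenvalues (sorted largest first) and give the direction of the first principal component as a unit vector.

Step 1 — characteristic polynomial of 2×2 Sigma:
  det(Sigma - λI) = λ² - trace · λ + det = 0.
  trace = 3 + 5 = 8, det = 3·5 - (0)² = 15.
Step 2 — discriminant:
  Δ = trace² - 4·det = 64 - 60 = 4.
Step 3 — eigenvalues:
  λ = (trace ± √Δ)/2 = (8 ± 2)/2,
  λ_1 = 5,  λ_2 = 3.

Step 4 — unit eigenvector for λ_1: Sigma is diagonal, so its eigenvectors are the coordinate axes. λ_1 = 5 is the diagonal entry on the second coordinate axis, hence
  v_1 = (0, 1) (||v_1|| = 1).

λ_1 = 5,  λ_2 = 3;  v_1 ≈ (0, 1)


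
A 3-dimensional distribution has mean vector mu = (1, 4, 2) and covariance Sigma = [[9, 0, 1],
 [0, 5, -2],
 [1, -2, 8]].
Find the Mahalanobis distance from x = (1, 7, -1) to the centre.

Step 1 — centre the observation: (x - mu) = (0, 3, -3).

Step 2 — invert Sigma (cofactor / det for 3×3, or solve directly):
  Sigma^{-1} = [[0.1129, -0.0063, -0.0157],
 [-0.0063, 0.2226, 0.0564],
 [-0.0157, 0.0564, 0.1411]].

Step 3 — form the quadratic (x - mu)^T · Sigma^{-1} · (x - mu):
  Sigma^{-1} · (x - mu) = (0.0282, 0.4984, -0.2539).
  (x - mu)^T · [Sigma^{-1} · (x - mu)] = (0)·(0.0282) + (3)·(0.4984) + (-3)·(-0.2539) = 2.2571.

Step 4 — take square root: d = √(2.2571) ≈ 1.5023.

d(x, mu) = √(2.2571) ≈ 1.5023


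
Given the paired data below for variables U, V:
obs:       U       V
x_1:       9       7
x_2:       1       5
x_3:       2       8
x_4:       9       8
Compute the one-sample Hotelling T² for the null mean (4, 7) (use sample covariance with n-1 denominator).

Step 1 — sample mean vector:
  mean(U) = (9 + 1 + 2 + 9) / 4 = 21/4 = 5.25
  mean(V) = (7 + 5 + 8 + 8) / 4 = 28/4 = 7
  x̄ = (5.25, 7),  deviation x̄ - mu_0 = (5.25, 7) - (4, 7) = (1.25, 0).

Step 2 — sample covariance matrix, S[i,j] = (1/(n-1)) · Σ_k (x_{k,i} - mean_i) · (x_{k,j} - mean_j), divisor n-1 = 3:
  S[U,U] = ((3.75)·(3.75) + (-4.25)·(-4.25) + (-3.25)·(-3.25) + (3.75)·(3.75)) / 3 = 56.75/3 = 18.9167
  S[U,V] = ((3.75)·(0) + (-4.25)·(-2) + (-3.25)·(1) + (3.75)·(1)) / 3 = 9/3 = 3
  S[V,V] = ((0)·(0) + (-2)·(-2) + (1)·(1) + (1)·(1)) / 3 = 6/3 = 2
  S = [[18.9167, 3],
 [3, 2]].

Step 3 — invert S. det(S) = 18.9167·2 - (3)² = 28.8333.
  S^{-1} = (1/det) · [[d, -b], [-b, a]] = [[0.0694, -0.104],
 [-0.104, 0.6561]].

Step 4 — quadratic form (x̄ - mu_0)^T · S^{-1} · (x̄ - mu_0):
  S^{-1} · (x̄ - mu_0) = (0.0867, -0.1301),
  (x̄ - mu_0)^T · [...] = (1.25)·(0.0867) + (0)·(-0.1301) = 0.1084.

Step 5 — scale by n: T² = 4 · 0.1084 = 0.4335.

T² ≈ 0.4335


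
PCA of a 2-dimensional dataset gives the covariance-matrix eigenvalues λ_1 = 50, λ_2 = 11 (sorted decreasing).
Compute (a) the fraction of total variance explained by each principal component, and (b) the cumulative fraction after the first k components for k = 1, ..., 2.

Step 1 — total variance = trace(Sigma) = Σ λ_i = 50 + 11 = 61.

Step 2 — fraction explained by component i = λ_i / Σ λ:
  PC1: 50/61 = 0.8197
  PC2: 11/61 = 0.1803

Step 3 — cumulative fraction after k components = (λ_1 + ... + λ_k) / Σ λ:
  k = 1: 50/61 = 0.8197
  k = 2: (50 + 11)/61 = 61/61 = 1

Summary (fraction, with percent):

explained: PC1 0.8197 (81.97%), PC2 0.1803 (18.03%);  cumulative: 0.8197, 1


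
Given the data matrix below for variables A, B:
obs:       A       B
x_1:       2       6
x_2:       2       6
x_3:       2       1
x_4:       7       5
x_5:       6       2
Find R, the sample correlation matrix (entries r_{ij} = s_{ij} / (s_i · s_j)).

Step 1 — column means:
  mean(A) = (2 + 2 + 2 + 7 + 6) / 5 = 19/5 = 3.8
  mean(B) = (6 + 6 + 1 + 5 + 2) / 5 = 20/5 = 4

Step 2 — sample variances and covariances s[i,j] = (1/(n-1)) · Σ_k (x_{k,i} - mean_i) · (x_{k,j} - mean_j), with n-1 = 4:
  s[A,A] = ((-1.8)·(-1.8) + (-1.8)·(-1.8) + (-1.8)·(-1.8) + (3.2)·(3.2) + (2.2)·(2.2)) / 4 = 24.8/4 = 6.2
  s[A,B] = ((-1.8)·(2) + (-1.8)·(2) + (-1.8)·(-3) + (3.2)·(1) + (2.2)·(-2)) / 4 = -3/4 = -0.75
  s[B,B] = ((2)·(2) + (2)·(2) + (-3)·(-3) + (1)·(1) + (-2)·(-2)) / 4 = 22/4 = 5.5
  Sample standard deviations s_i = √(s[i,i]):
  s(A) = √(6.2) = 2.49
  s(B) = √(5.5) = 2.3452

Step 3 — r_{ij} = s_{ij} / (s_i · s_j):
  r[A,A] = 1 (diagonal).
  r[A,B] = -0.75 / (2.49 · 2.3452) = -0.75 / 5.8395 = -0.1284
  r[B,B] = 1 (diagonal).

R is symmetric with unit diagonal. Assembling:

R = [[1, -0.1284],
 [-0.1284, 1]]


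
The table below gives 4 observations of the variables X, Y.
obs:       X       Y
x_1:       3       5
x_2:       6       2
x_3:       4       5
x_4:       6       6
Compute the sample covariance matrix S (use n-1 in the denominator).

Step 1 — column means:
  mean(X) = (3 + 6 + 4 + 6) / 4 = 19/4 = 4.75
  mean(Y) = (5 + 2 + 5 + 6) / 4 = 18/4 = 4.5

Step 2 — sample covariance S[i,j] = (1/(n-1)) · Σ_k (x_{k,i} - mean_i) · (x_{k,j} - mean_j), with n-1 = 3.
  S[X,X] = ((-1.75)·(-1.75) + (1.25)·(1.25) + (-0.75)·(-0.75) + (1.25)·(1.25)) / 3 = 6.75/3 = 2.25
  S[X,Y] = ((-1.75)·(0.5) + (1.25)·(-2.5) + (-0.75)·(0.5) + (1.25)·(1.5)) / 3 = -2.5/3 = -0.8333
  S[Y,Y] = ((0.5)·(0.5) + (-2.5)·(-2.5) + (0.5)·(0.5) + (1.5)·(1.5)) / 3 = 9/3 = 3

S is symmetric (S[j,i] = S[i,j]). Assembling:

S = [[2.25, -0.8333],
 [-0.8333, 3]]


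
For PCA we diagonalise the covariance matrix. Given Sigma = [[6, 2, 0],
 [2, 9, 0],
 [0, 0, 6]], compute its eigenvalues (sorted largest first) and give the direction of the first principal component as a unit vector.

Step 1 — characteristic polynomial p(λ) = det(λI - Sigma) = λ³ - tr·λ² + c_1·λ - det, where tr = trace, c_1 = sum of the principal 2×2 minors, det = det(Sigma):
  tr = 6 + 9 + 6 = 21,
  c_1 = (6·9 - (2)²) + (6·6 - (0)²) + (9·6 - (0)²) = 50 + 36 + 54 = 140,
  det = 6·(9·6 - (0)²) - (2)·((2)·6 - (0)·(0)) + (0)·((2)·(0) - 9·(0)) = 6·(54) - (2)·(12) + (0)·(0) = 300.
  So p(λ) = λ³ - 21λ² + 140λ - 300.
Step 2 — look for an integer root (rational root theorem: any rational root is an integer divisor of 300). Testing λ = 5:
  p(5) = 125 - 525 + 700 - 300 = 0  ✓
  Dividing out (λ - 5): p(λ) = (λ - 5)(λ² - 16λ + 60).
Step 3 — remaining eigenvalues from the quadratic λ² - 16λ + 60 = 0:
  Δ = 16² - 4·60 = 256 - 240 = 16,  λ = (16 ± √16)/2 = (16 ± 4)/2 = 10 or 6.
  Sorted: λ_1 = 10,  λ_2 = 6,  λ_3 = 5  (check: sum = 21 = tr ✓).

Step 4 — unit eigenvector for λ_1 = 10: v spans the null space of (Sigma - λ_1 I), whose rows are
  r_1 = (-4, 2, 0),  r_2 = (2, -1, 0),  r_3 = (0, 0, -4).
  v is orthogonal to every row, so take v ∝ r_1 × r_3 = ((2)·(-4) - (0)·(0), (0)·(0) - (-4)·(-4), (-4)·(0) - (2)·(0)) = (-8, -16, 0).
  Rescale (divide by 8; multiply by -1 so the first nonzero entry is positive): u = (1, 2, 0).
  ||u|| = √((1)² + (2)² + (0)²) = √(5) ≈ 2.2361,  v_1 = u/||u|| ≈ (0.4472, 0.8944, 0) (||v_1|| = 1).

λ_1 = 10,  λ_2 = 6,  λ_3 = 5;  v_1 ≈ (0.4472, 0.8944, 0)


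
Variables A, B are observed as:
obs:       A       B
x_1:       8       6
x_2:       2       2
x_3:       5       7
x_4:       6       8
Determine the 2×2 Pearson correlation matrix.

Step 1 — column means:
  mean(A) = (8 + 2 + 5 + 6) / 4 = 21/4 = 5.25
  mean(B) = (6 + 2 + 7 + 8) / 4 = 23/4 = 5.75

Step 2 — sample variances and covariances s[i,j] = (1/(n-1)) · Σ_k (x_{k,i} - mean_i) · (x_{k,j} - mean_j), with n-1 = 3:
  s[A,A] = ((2.75)·(2.75) + (-3.25)·(-3.25) + (-0.25)·(-0.25) + (0.75)·(0.75)) / 3 = 18.75/3 = 6.25
  s[A,B] = ((2.75)·(0.25) + (-3.25)·(-3.75) + (-0.25)·(1.25) + (0.75)·(2.25)) / 3 = 14.25/3 = 4.75
  s[B,B] = ((0.25)·(0.25) + (-3.75)·(-3.75) + (1.25)·(1.25) + (2.25)·(2.25)) / 3 = 20.75/3 = 6.9167
  Sample standard deviations s_i = √(s[i,i]):
  s(A) = √(6.25) = 2.5
  s(B) = √(6.9167) = 2.63

Step 3 — r_{ij} = s_{ij} / (s_i · s_j):
  r[A,A] = 1 (diagonal).
  r[A,B] = 4.75 / (2.5 · 2.63) = 4.75 / 6.5749 = 0.7224
  r[B,B] = 1 (diagonal).

R is symmetric with unit diagonal. Assembling:

R = [[1, 0.7224],
 [0.7224, 1]]


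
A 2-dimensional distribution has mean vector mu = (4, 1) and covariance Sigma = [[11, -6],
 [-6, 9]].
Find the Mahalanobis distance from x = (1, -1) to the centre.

Step 1 — centre the observation: (x - mu) = (-3, -2).

Step 2 — invert Sigma. det(Sigma) = 11·9 - (-6)² = 63.
  Sigma^{-1} = (1/det) · [[d, -b], [-b, a]] = [[0.1429, 0.0952],
 [0.0952, 0.1746]].

Step 3 — form the quadratic (x - mu)^T · Sigma^{-1} · (x - mu):
  Sigma^{-1} · (x - mu) = (-0.619, -0.6349).
  (x - mu)^T · [Sigma^{-1} · (x - mu)] = (-3)·(-0.619) + (-2)·(-0.6349) = 3.127.

Step 4 — take square root: d = √(3.127) ≈ 1.7683.

d(x, mu) = √(3.127) ≈ 1.7683


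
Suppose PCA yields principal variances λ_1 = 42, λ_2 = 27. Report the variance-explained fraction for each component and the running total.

Step 1 — total variance = trace(Sigma) = Σ λ_i = 42 + 27 = 69.

Step 2 — fraction explained by component i = λ_i / Σ λ:
  PC1: 42/69 = 0.6087
  PC2: 27/69 = 0.3913

Step 3 — cumulative fraction after k components = (λ_1 + ... + λ_k) / Σ λ:
  k = 1: 42/69 = 0.6087
  k = 2: (42 + 27)/69 = 69/69 = 1

Summary (fraction, with percent):

explained: PC1 0.6087 (60.87%), PC2 0.3913 (39.13%);  cumulative: 0.6087, 1


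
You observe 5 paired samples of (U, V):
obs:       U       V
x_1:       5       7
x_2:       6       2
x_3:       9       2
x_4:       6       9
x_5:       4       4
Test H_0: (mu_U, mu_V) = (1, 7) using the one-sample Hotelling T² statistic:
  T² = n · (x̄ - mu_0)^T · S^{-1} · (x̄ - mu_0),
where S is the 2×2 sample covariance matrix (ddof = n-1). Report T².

Step 1 — sample mean vector:
  mean(U) = (5 + 6 + 9 + 6 + 4) / 5 = 30/5 = 6
  mean(V) = (7 + 2 + 2 + 9 + 4) / 5 = 24/5 = 4.8
  x̄ = (6, 4.8),  deviation x̄ - mu_0 = (6, 4.8) - (1, 7) = (5, -2.2).

Step 2 — sample covariance matrix, S[i,j] = (1/(n-1)) · Σ_k (x_{k,i} - mean_i) · (x_{k,j} - mean_j), divisor n-1 = 4:
  S[U,U] = ((-1)·(-1) + (0)·(0) + (3)·(3) + (0)·(0) + (-2)·(-2)) / 4 = 14/4 = 3.5
  S[U,V] = ((-1)·(2.2) + (0)·(-2.8) + (3)·(-2.8) + (0)·(4.2) + (-2)·(-0.8)) / 4 = -9/4 = -2.25
  S[V,V] = ((2.2)·(2.2) + (-2.8)·(-2.8) + (-2.8)·(-2.8) + (4.2)·(4.2) + (-0.8)·(-0.8)) / 4 = 38.8/4 = 9.7
  S = [[3.5, -2.25],
 [-2.25, 9.7]].

Step 3 — invert S. det(S) = 3.5·9.7 - (-2.25)² = 28.8875.
  S^{-1} = (1/det) · [[d, -b], [-b, a]] = [[0.3358, 0.0779],
 [0.0779, 0.1212]].

Step 4 — quadratic form (x̄ - mu_0)^T · S^{-1} · (x̄ - mu_0):
  S^{-1} · (x̄ - mu_0) = (1.5076, 0.1229),
  (x̄ - mu_0)^T · [...] = (5)·(1.5076) + (-2.2)·(0.1229) = 7.2675.

Step 5 — scale by n: T² = 5 · 7.2675 = 36.3375.

T² ≈ 36.3375


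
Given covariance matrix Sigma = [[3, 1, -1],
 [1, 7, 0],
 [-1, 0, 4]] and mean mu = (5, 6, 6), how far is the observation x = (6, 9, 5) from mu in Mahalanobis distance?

Step 1 — centre the observation: (x - mu) = (1, 3, -1).

Step 2 — invert Sigma (cofactor / det for 3×3, or solve directly):
  Sigma^{-1} = [[0.3836, -0.0548, 0.0959],
 [-0.0548, 0.1507, -0.0137],
 [0.0959, -0.0137, 0.274]].

Step 3 — form the quadratic (x - mu)^T · Sigma^{-1} · (x - mu):
  Sigma^{-1} · (x - mu) = (0.1233, 0.411, -0.2192).
  (x - mu)^T · [Sigma^{-1} · (x - mu)] = (1)·(0.1233) + (3)·(0.411) + (-1)·(-0.2192) = 1.5753.

Step 4 — take square root: d = √(1.5753) ≈ 1.2551.

d(x, mu) = √(1.5753) ≈ 1.2551


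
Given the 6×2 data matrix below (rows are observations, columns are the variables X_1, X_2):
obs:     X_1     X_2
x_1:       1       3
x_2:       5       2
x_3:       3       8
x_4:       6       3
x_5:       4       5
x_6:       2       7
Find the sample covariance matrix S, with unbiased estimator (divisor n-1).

Step 1 — column means:
  mean(X_1) = (1 + 5 + 3 + 6 + 4 + 2) / 6 = 21/6 = 3.5
  mean(X_2) = (3 + 2 + 8 + 3 + 5 + 7) / 6 = 28/6 = 4.6667

Step 2 — sample covariance S[i,j] = (1/(n-1)) · Σ_k (x_{k,i} - mean_i) · (x_{k,j} - mean_j), with n-1 = 5.
  S[X_1,X_1] = ((-2.5)·(-2.5) + (1.5)·(1.5) + (-0.5)·(-0.5) + (2.5)·(2.5) + (0.5)·(0.5) + (-1.5)·(-1.5)) / 5 = 17.5/5 = 3.5
  S[X_1,X_2] = ((-2.5)·(-1.6667) + (1.5)·(-2.6667) + (-0.5)·(3.3333) + (2.5)·(-1.6667) + (0.5)·(0.3333) + (-1.5)·(2.3333)) / 5 = -9/5 = -1.8
  S[X_2,X_2] = ((-1.6667)·(-1.6667) + (-2.6667)·(-2.6667) + (3.3333)·(3.3333) + (-1.6667)·(-1.6667) + (0.3333)·(0.3333) + (2.3333)·(2.3333)) / 5 = 29.3333/5 = 5.8667

S is symmetric (S[j,i] = S[i,j]). Assembling:

S = [[3.5, -1.8],
 [-1.8, 5.8667]]


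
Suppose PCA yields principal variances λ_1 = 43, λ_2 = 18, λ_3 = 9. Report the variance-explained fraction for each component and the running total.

Step 1 — total variance = trace(Sigma) = Σ λ_i = 43 + 18 + 9 = 70.

Step 2 — fraction explained by component i = λ_i / Σ λ:
  PC1: 43/70 = 0.6143
  PC2: 18/70 = 0.2571
  PC3: 9/70 = 0.1286

Step 3 — cumulative fraction after k components = (λ_1 + ... + λ_k) / Σ λ:
  k = 1: 43/70 = 0.6143
  k = 2: (43 + 18)/70 = 61/70 = 0.8714
  k = 3: (43 + 18 + 9)/70 = 70/70 = 1

Summary (fraction, with percent):

explained: PC1 0.6143 (61.43%), PC2 0.2571 (25.71%), PC3 0.1286 (12.86%);  cumulative: 0.6143, 0.8714, 1


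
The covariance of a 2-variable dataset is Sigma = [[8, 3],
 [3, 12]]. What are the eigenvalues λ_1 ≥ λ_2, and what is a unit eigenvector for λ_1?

Step 1 — characteristic polynomial of 2×2 Sigma:
  det(Sigma - λI) = λ² - trace · λ + det = 0.
  trace = 8 + 12 = 20, det = 8·12 - (3)² = 87.
Step 2 — discriminant:
  Δ = trace² - 4·det = 400 - 348 = 52.
Step 3 — eigenvalues:
  λ = (trace ± √Δ)/2 = (20 ± 7.2111)/2,
  λ_1 = 13.6056,  λ_2 = 6.3944.

Step 4 — unit eigenvector for λ_1: solve (Sigma - λ_1 I)v = 0. First row:
  (8 - 13.6056)·v_x + (3)·v_y = 0, i.e. (-5.6056)·v_x + (3)·v_y = 0,
  so v ∝ (b, λ_1 - a) = (3, 5.6056) = u.
  ||u|| = √((3)² + (5.6056)²) = √(40.4222) ≈ 6.3578,
  v_1 = u/||u|| ≈ (0.4719, 0.8817) (||v_1|| = 1).

λ_1 = 13.6056,  λ_2 = 6.3944;  v_1 ≈ (0.4719, 0.8817)


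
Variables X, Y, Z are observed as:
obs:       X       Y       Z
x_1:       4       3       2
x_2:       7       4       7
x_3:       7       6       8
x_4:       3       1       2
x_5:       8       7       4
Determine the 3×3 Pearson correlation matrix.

Step 1 — column means:
  mean(X) = (4 + 7 + 7 + 3 + 8) / 5 = 29/5 = 5.8
  mean(Y) = (3 + 4 + 6 + 1 + 7) / 5 = 21/5 = 4.2
  mean(Z) = (2 + 7 + 8 + 2 + 4) / 5 = 23/5 = 4.6

Step 2 — sample variances and covariances s[i,j] = (1/(n-1)) · Σ_k (x_{k,i} - mean_i) · (x_{k,j} - mean_j), with n-1 = 4:
  s[X,X] = ((-1.8)·(-1.8) + (1.2)·(1.2) + (1.2)·(1.2) + (-2.8)·(-2.8) + (2.2)·(2.2)) / 4 = 18.8/4 = 4.7
  s[X,Y] = ((-1.8)·(-1.2) + (1.2)·(-0.2) + (1.2)·(1.8) + (-2.8)·(-3.2) + (2.2)·(2.8)) / 4 = 19.2/4 = 4.8
  s[X,Z] = ((-1.8)·(-2.6) + (1.2)·(2.4) + (1.2)·(3.4) + (-2.8)·(-2.6) + (2.2)·(-0.6)) / 4 = 17.6/4 = 4.4
  s[Y,Y] = ((-1.2)·(-1.2) + (-0.2)·(-0.2) + (1.8)·(1.8) + (-3.2)·(-3.2) + (2.8)·(2.8)) / 4 = 22.8/4 = 5.7
  s[Y,Z] = ((-1.2)·(-2.6) + (-0.2)·(2.4) + (1.8)·(3.4) + (-3.2)·(-2.6) + (2.8)·(-0.6)) / 4 = 15.4/4 = 3.85
  s[Z,Z] = ((-2.6)·(-2.6) + (2.4)·(2.4) + (3.4)·(3.4) + (-2.6)·(-2.6) + (-0.6)·(-0.6)) / 4 = 31.2/4 = 7.8
  Sample standard deviations s_i = √(s[i,i]):
  s(X) = √(4.7) = 2.1679
  s(Y) = √(5.7) = 2.3875
  s(Z) = √(7.8) = 2.7928

Step 3 — r_{ij} = s_{ij} / (s_i · s_j):
  r[X,X] = 1 (diagonal).
  r[X,Y] = 4.8 / (2.1679 · 2.3875) = 4.8 / 5.1759 = 0.9274
  r[X,Z] = 4.4 / (2.1679 · 2.7928) = 4.4 / 6.0548 = 0.7267
  r[Y,Y] = 1 (diagonal).
  r[Y,Z] = 3.85 / (2.3875 · 2.7928) = 3.85 / 6.6678 = 0.5774
  r[Z,Z] = 1 (diagonal).

R is symmetric with unit diagonal. Assembling:

R = [[1, 0.9274, 0.7267],
 [0.9274, 1, 0.5774],
 [0.7267, 0.5774, 1]]


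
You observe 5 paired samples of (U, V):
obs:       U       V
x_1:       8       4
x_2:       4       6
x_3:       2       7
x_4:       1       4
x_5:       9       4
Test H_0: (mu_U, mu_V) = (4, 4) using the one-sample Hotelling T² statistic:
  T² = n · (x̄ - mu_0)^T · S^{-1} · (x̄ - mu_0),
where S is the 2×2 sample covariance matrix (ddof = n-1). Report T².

Step 1 — sample mean vector:
  mean(U) = (8 + 4 + 2 + 1 + 9) / 5 = 24/5 = 4.8
  mean(V) = (4 + 6 + 7 + 4 + 4) / 5 = 25/5 = 5
  x̄ = (4.8, 5),  deviation x̄ - mu_0 = (4.8, 5) - (4, 4) = (0.8, 1).

Step 2 — sample covariance matrix, S[i,j] = (1/(n-1)) · Σ_k (x_{k,i} - mean_i) · (x_{k,j} - mean_j), divisor n-1 = 4:
  S[U,U] = ((3.2)·(3.2) + (-0.8)·(-0.8) + (-2.8)·(-2.8) + (-3.8)·(-3.8) + (4.2)·(4.2)) / 4 = 50.8/4 = 12.7
  S[U,V] = ((3.2)·(-1) + (-0.8)·(1) + (-2.8)·(2) + (-3.8)·(-1) + (4.2)·(-1)) / 4 = -10/4 = -2.5
  S[V,V] = ((-1)·(-1) + (1)·(1) + (2)·(2) + (-1)·(-1) + (-1)·(-1)) / 4 = 8/4 = 2
  S = [[12.7, -2.5],
 [-2.5, 2]].

Step 3 — invert S. det(S) = 12.7·2 - (-2.5)² = 19.15.
  S^{-1} = (1/det) · [[d, -b], [-b, a]] = [[0.1044, 0.1305],
 [0.1305, 0.6632]].

Step 4 — quadratic form (x̄ - mu_0)^T · S^{-1} · (x̄ - mu_0):
  S^{-1} · (x̄ - mu_0) = (0.2141, 0.7676),
  (x̄ - mu_0)^T · [...] = (0.8)·(0.2141) + (1)·(0.7676) = 0.9389.

Step 5 — scale by n: T² = 5 · 0.9389 = 4.6945.

T² ≈ 4.6945


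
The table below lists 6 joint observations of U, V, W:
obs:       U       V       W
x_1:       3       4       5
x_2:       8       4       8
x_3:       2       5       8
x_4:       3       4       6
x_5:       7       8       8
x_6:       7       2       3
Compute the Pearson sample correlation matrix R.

Step 1 — column means:
  mean(U) = (3 + 8 + 2 + 3 + 7 + 7) / 6 = 30/6 = 5
  mean(V) = (4 + 4 + 5 + 4 + 8 + 2) / 6 = 27/6 = 4.5
  mean(W) = (5 + 8 + 8 + 6 + 8 + 3) / 6 = 38/6 = 6.3333

Step 2 — sample variances and covariances s[i,j] = (1/(n-1)) · Σ_k (x_{k,i} - mean_i) · (x_{k,j} - mean_j), with n-1 = 5:
  s[U,U] = ((-2)·(-2) + (3)·(3) + (-3)·(-3) + (-2)·(-2) + (2)·(2) + (2)·(2)) / 5 = 34/5 = 6.8
  s[U,V] = ((-2)·(-0.5) + (3)·(-0.5) + (-3)·(0.5) + (-2)·(-0.5) + (2)·(3.5) + (2)·(-2.5)) / 5 = 1/5 = 0.2
  s[U,W] = ((-2)·(-1.3333) + (3)·(1.6667) + (-3)·(1.6667) + (-2)·(-0.3333) + (2)·(1.6667) + (2)·(-3.3333)) / 5 = 0/5 = 0
  s[V,V] = ((-0.5)·(-0.5) + (-0.5)·(-0.5) + (0.5)·(0.5) + (-0.5)·(-0.5) + (3.5)·(3.5) + (-2.5)·(-2.5)) / 5 = 19.5/5 = 3.9
  s[V,W] = ((-0.5)·(-1.3333) + (-0.5)·(1.6667) + (0.5)·(1.6667) + (-0.5)·(-0.3333) + (3.5)·(1.6667) + (-2.5)·(-3.3333)) / 5 = 15/5 = 3
  s[W,W] = ((-1.3333)·(-1.3333) + (1.6667)·(1.6667) + (1.6667)·(1.6667) + (-0.3333)·(-0.3333) + (1.6667)·(1.6667) + (-3.3333)·(-3.3333)) / 5 = 21.3333/5 = 4.2667
  Sample standard deviations s_i = √(s[i,i]):
  s(U) = √(6.8) = 2.6077
  s(V) = √(3.9) = 1.9748
  s(W) = √(4.2667) = 2.0656

Step 3 — r_{ij} = s_{ij} / (s_i · s_j):
  r[U,U] = 1 (diagonal).
  r[U,V] = 0.2 / (2.6077 · 1.9748) = 0.2 / 5.1498 = 0.0388
  r[U,W] = 0 / (2.6077 · 2.0656) = 0 / 5.3864 = 0
  r[V,V] = 1 (diagonal).
  r[V,W] = 3 / (1.9748 · 2.0656) = 3 / 4.0792 = 0.7354
  r[W,W] = 1 (diagonal).

R is symmetric with unit diagonal. Assembling:

R = [[1, 0.0388, 0],
 [0.0388, 1, 0.7354],
 [0, 0.7354, 1]]


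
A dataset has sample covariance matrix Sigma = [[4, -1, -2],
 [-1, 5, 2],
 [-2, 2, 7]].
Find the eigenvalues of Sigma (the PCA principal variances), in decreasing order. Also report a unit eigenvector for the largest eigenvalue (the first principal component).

Step 1 — characteristic polynomial p(λ) = det(λI - Sigma) = λ³ - tr·λ² + c_1·λ - det, where tr = trace, c_1 = sum of the principal 2×2 minors, det = det(Sigma):
  tr = 4 + 5 + 7 = 16,
  c_1 = (4·5 - (-1)²) + (4·7 - (-2)²) + (5·7 - (2)²) = 19 + 24 + 31 = 74,
  det = 4·(5·7 - (2)²) - (-1)·((-1)·7 - (2)·(-2)) + (-2)·((-1)·(2) - 5·(-2)) = 4·(31) - (-1)·(-3) + (-2)·(8) = 105.
  So p(λ) = λ³ - 16λ² + 74λ - 105.
Step 2 — look for an integer root (rational root theorem: any rational root is an integer divisor of 105). Testing λ = 3:
  p(3) = 27 - 144 + 222 - 105 = 0  ✓
  Dividing out (λ - 3): p(λ) = (λ - 3)(λ² - 13λ + 35).
Step 3 — remaining eigenvalues from the quadratic λ² - 13λ + 35 = 0:
  Δ = 13² - 4·35 = 169 - 140 = 29,  λ = (13 ± √29)/2 = (13 ± 5.3852)/2 ≈ 9.1926 or 3.8074.
  Sorted: λ_1 = 9.1926,  λ_2 = 3.8074,  λ_3 = 3  (check: sum = 16 = tr ✓).

Step 4 — unit eigenvector for λ_1 ≈ 9.1926: v spans the null space of (Sigma - λ_1 I), whose rows are
  r_1 = (-5.1926, -1, -2),  r_2 = (-1, -4.1926, 2),  r_3 = (-2, 2, -2.1926).
  v is orthogonal to every row, so take v ∝ r_1 × r_2 = ((-1)·(2) - (-2)·(-4.1926), (-2)·(-1) - (-5.1926)·(2), (-5.1926)·(-4.1926) - (-1)·(-1)) ≈ (-10.3852, 12.3852, 20.7703).
  Rescale (multiply by -1 so the first nonzero entry is positive): u = (10.3852, -12.3852, -20.7703).
  ||u|| = √((10.3852)² + (-12.3852)² + (-20.7703)²) = √(692.6505) ≈ 26.3183,  v_1 = u/||u|| ≈ (0.3946, -0.4706, -0.7892) (||v_1|| = 1).

λ_1 = 9.1926,  λ_2 = 3.8074,  λ_3 = 3;  v_1 ≈ (0.3946, -0.4706, -0.7892)


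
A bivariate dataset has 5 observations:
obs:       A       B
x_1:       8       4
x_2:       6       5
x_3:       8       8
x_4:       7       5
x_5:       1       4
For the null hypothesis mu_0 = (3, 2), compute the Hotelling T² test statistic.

Step 1 — sample mean vector:
  mean(A) = (8 + 6 + 8 + 7 + 1) / 5 = 30/5 = 6
  mean(B) = (4 + 5 + 8 + 5 + 4) / 5 = 26/5 = 5.2
  x̄ = (6, 5.2),  deviation x̄ - mu_0 = (6, 5.2) - (3, 2) = (3, 3.2).

Step 2 — sample covariance matrix, S[i,j] = (1/(n-1)) · Σ_k (x_{k,i} - mean_i) · (x_{k,j} - mean_j), divisor n-1 = 4:
  S[A,A] = ((2)·(2) + (0)·(0) + (2)·(2) + (1)·(1) + (-5)·(-5)) / 4 = 34/4 = 8.5
  S[A,B] = ((2)·(-1.2) + (0)·(-0.2) + (2)·(2.8) + (1)·(-0.2) + (-5)·(-1.2)) / 4 = 9/4 = 2.25
  S[B,B] = ((-1.2)·(-1.2) + (-0.2)·(-0.2) + (2.8)·(2.8) + (-0.2)·(-0.2) + (-1.2)·(-1.2)) / 4 = 10.8/4 = 2.7
  S = [[8.5, 2.25],
 [2.25, 2.7]].

Step 3 — invert S. det(S) = 8.5·2.7 - (2.25)² = 17.8875.
  S^{-1} = (1/det) · [[d, -b], [-b, a]] = [[0.1509, -0.1258],
 [-0.1258, 0.4752]].

Step 4 — quadratic form (x̄ - mu_0)^T · S^{-1} · (x̄ - mu_0):
  S^{-1} · (x̄ - mu_0) = (0.0503, 1.1433),
  (x̄ - mu_0)^T · [...] = (3)·(0.0503) + (3.2)·(1.1433) = 3.8094.

Step 5 — scale by n: T² = 5 · 3.8094 = 19.0468.

T² ≈ 19.0468


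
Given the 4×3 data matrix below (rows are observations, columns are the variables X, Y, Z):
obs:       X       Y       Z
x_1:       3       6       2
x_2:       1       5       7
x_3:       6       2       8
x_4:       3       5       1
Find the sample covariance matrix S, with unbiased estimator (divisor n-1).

Step 1 — column means:
  mean(X) = (3 + 1 + 6 + 3) / 4 = 13/4 = 3.25
  mean(Y) = (6 + 5 + 2 + 5) / 4 = 18/4 = 4.5
  mean(Z) = (2 + 7 + 8 + 1) / 4 = 18/4 = 4.5

Step 2 — sample covariance S[i,j] = (1/(n-1)) · Σ_k (x_{k,i} - mean_i) · (x_{k,j} - mean_j), with n-1 = 3.
  S[X,X] = ((-0.25)·(-0.25) + (-2.25)·(-2.25) + (2.75)·(2.75) + (-0.25)·(-0.25)) / 3 = 12.75/3 = 4.25
  S[X,Y] = ((-0.25)·(1.5) + (-2.25)·(0.5) + (2.75)·(-2.5) + (-0.25)·(0.5)) / 3 = -8.5/3 = -2.8333
  S[X,Z] = ((-0.25)·(-2.5) + (-2.25)·(2.5) + (2.75)·(3.5) + (-0.25)·(-3.5)) / 3 = 5.5/3 = 1.8333
  S[Y,Y] = ((1.5)·(1.5) + (0.5)·(0.5) + (-2.5)·(-2.5) + (0.5)·(0.5)) / 3 = 9/3 = 3
  S[Y,Z] = ((1.5)·(-2.5) + (0.5)·(2.5) + (-2.5)·(3.5) + (0.5)·(-3.5)) / 3 = -13/3 = -4.3333
  S[Z,Z] = ((-2.5)·(-2.5) + (2.5)·(2.5) + (3.5)·(3.5) + (-3.5)·(-3.5)) / 3 = 37/3 = 12.3333

S is symmetric (S[j,i] = S[i,j]). Assembling:

S = [[4.25, -2.8333, 1.8333],
 [-2.8333, 3, -4.3333],
 [1.8333, -4.3333, 12.3333]]


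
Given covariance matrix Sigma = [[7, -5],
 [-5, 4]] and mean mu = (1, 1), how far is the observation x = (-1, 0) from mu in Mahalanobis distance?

Step 1 — centre the observation: (x - mu) = (-2, -1).

Step 2 — invert Sigma. det(Sigma) = 7·4 - (-5)² = 3.
  Sigma^{-1} = (1/det) · [[d, -b], [-b, a]] = [[1.3333, 1.6667],
 [1.6667, 2.3333]].

Step 3 — form the quadratic (x - mu)^T · Sigma^{-1} · (x - mu):
  Sigma^{-1} · (x - mu) = (-4.3333, -5.6667).
  (x - mu)^T · [Sigma^{-1} · (x - mu)] = (-2)·(-4.3333) + (-1)·(-5.6667) = 14.3333.

Step 4 — take square root: d = √(14.3333) ≈ 3.7859.

d(x, mu) = √(14.3333) ≈ 3.7859


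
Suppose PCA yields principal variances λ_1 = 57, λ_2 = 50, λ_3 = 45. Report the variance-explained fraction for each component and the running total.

Step 1 — total variance = trace(Sigma) = Σ λ_i = 57 + 50 + 45 = 152.

Step 2 — fraction explained by component i = λ_i / Σ λ:
  PC1: 57/152 = 0.375
  PC2: 50/152 = 0.3289
  PC3: 45/152 = 0.2961

Step 3 — cumulative fraction after k components = (λ_1 + ... + λ_k) / Σ λ:
  k = 1: 57/152 = 0.375
  k = 2: (57 + 50)/152 = 107/152 = 0.7039
  k = 3: (57 + 50 + 45)/152 = 152/152 = 1

Summary (fraction, with percent):

explained: PC1 0.375 (37.5%), PC2 0.3289 (32.89%), PC3 0.2961 (29.61%);  cumulative: 0.375, 0.7039, 1


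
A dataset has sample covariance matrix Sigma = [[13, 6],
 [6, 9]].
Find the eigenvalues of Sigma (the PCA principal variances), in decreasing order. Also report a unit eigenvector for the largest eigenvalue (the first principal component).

Step 1 — characteristic polynomial of 2×2 Sigma:
  det(Sigma - λI) = λ² - trace · λ + det = 0.
  trace = 13 + 9 = 22, det = 13·9 - (6)² = 81.
Step 2 — discriminant:
  Δ = trace² - 4·det = 484 - 324 = 160.
Step 3 — eigenvalues:
  λ = (trace ± √Δ)/2 = (22 ± 12.6491)/2,
  λ_1 = 17.3246,  λ_2 = 4.6754.

Step 4 — unit eigenvector for λ_1: solve (Sigma - λ_1 I)v = 0. First row:
  (13 - 17.3246)·v_x + (6)·v_y = 0, i.e. (-4.3246)·v_x + (6)·v_y = 0,
  so v ∝ (b, λ_1 - a) = (6, 4.3246) = u.
  ||u|| = √((6)² + (4.3246)²) = √(54.7018) ≈ 7.3961,
  v_1 = u/||u|| ≈ (0.8112, 0.5847) (||v_1|| = 1).

λ_1 = 17.3246,  λ_2 = 4.6754;  v_1 ≈ (0.8112, 0.5847)


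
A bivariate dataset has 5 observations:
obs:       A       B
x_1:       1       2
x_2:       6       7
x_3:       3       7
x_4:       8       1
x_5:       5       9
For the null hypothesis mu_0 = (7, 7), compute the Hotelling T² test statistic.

Step 1 — sample mean vector:
  mean(A) = (1 + 6 + 3 + 8 + 5) / 5 = 23/5 = 4.6
  mean(B) = (2 + 7 + 7 + 1 + 9) / 5 = 26/5 = 5.2
  x̄ = (4.6, 5.2),  deviation x̄ - mu_0 = (4.6, 5.2) - (7, 7) = (-2.4, -1.8).

Step 2 — sample covariance matrix, S[i,j] = (1/(n-1)) · Σ_k (x_{k,i} - mean_i) · (x_{k,j} - mean_j), divisor n-1 = 4:
  S[A,A] = ((-3.6)·(-3.6) + (1.4)·(1.4) + (-1.6)·(-1.6) + (3.4)·(3.4) + (0.4)·(0.4)) / 4 = 29.2/4 = 7.3
  S[A,B] = ((-3.6)·(-3.2) + (1.4)·(1.8) + (-1.6)·(1.8) + (3.4)·(-4.2) + (0.4)·(3.8)) / 4 = -1.6/4 = -0.4
  S[B,B] = ((-3.2)·(-3.2) + (1.8)·(1.8) + (1.8)·(1.8) + (-4.2)·(-4.2) + (3.8)·(3.8)) / 4 = 48.8/4 = 12.2
  S = [[7.3, -0.4],
 [-0.4, 12.2]].

Step 3 — invert S. det(S) = 7.3·12.2 - (-0.4)² = 88.9.
  S^{-1} = (1/det) · [[d, -b], [-b, a]] = [[0.1372, 0.0045],
 [0.0045, 0.0821]].

Step 4 — quadratic form (x̄ - mu_0)^T · S^{-1} · (x̄ - mu_0):
  S^{-1} · (x̄ - mu_0) = (-0.3375, -0.1586),
  (x̄ - mu_0)^T · [...] = (-2.4)·(-0.3375) + (-1.8)·(-0.1586) = 1.0954.

Step 5 — scale by n: T² = 5 · 1.0954 = 5.4769.

T² ≈ 5.4769


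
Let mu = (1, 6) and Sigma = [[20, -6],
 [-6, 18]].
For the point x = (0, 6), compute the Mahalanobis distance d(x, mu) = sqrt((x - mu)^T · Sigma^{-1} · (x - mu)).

Step 1 — centre the observation: (x - mu) = (-1, 0).

Step 2 — invert Sigma. det(Sigma) = 20·18 - (-6)² = 324.
  Sigma^{-1} = (1/det) · [[d, -b], [-b, a]] = [[0.0556, 0.0185],
 [0.0185, 0.0617]].

Step 3 — form the quadratic (x - mu)^T · Sigma^{-1} · (x - mu):
  Sigma^{-1} · (x - mu) = (-0.0556, -0.0185).
  (x - mu)^T · [Sigma^{-1} · (x - mu)] = (-1)·(-0.0556) + (0)·(-0.0185) = 0.0556.

Step 4 — take square root: d = √(0.0556) ≈ 0.2357.

d(x, mu) = √(0.0556) ≈ 0.2357


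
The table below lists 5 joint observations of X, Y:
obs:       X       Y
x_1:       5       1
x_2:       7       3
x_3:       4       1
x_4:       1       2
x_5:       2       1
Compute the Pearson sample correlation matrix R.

Step 1 — column means:
  mean(X) = (5 + 7 + 4 + 1 + 2) / 5 = 19/5 = 3.8
  mean(Y) = (1 + 3 + 1 + 2 + 1) / 5 = 8/5 = 1.6

Step 2 — sample variances and covariances s[i,j] = (1/(n-1)) · Σ_k (x_{k,i} - mean_i) · (x_{k,j} - mean_j), with n-1 = 4:
  s[X,X] = ((1.2)·(1.2) + (3.2)·(3.2) + (0.2)·(0.2) + (-2.8)·(-2.8) + (-1.8)·(-1.8)) / 4 = 22.8/4 = 5.7
  s[X,Y] = ((1.2)·(-0.6) + (3.2)·(1.4) + (0.2)·(-0.6) + (-2.8)·(0.4) + (-1.8)·(-0.6)) / 4 = 3.6/4 = 0.9
  s[Y,Y] = ((-0.6)·(-0.6) + (1.4)·(1.4) + (-0.6)·(-0.6) + (0.4)·(0.4) + (-0.6)·(-0.6)) / 4 = 3.2/4 = 0.8
  Sample standard deviations s_i = √(s[i,i]):
  s(X) = √(5.7) = 2.3875
  s(Y) = √(0.8) = 0.8944

Step 3 — r_{ij} = s_{ij} / (s_i · s_j):
  r[X,X] = 1 (diagonal).
  r[X,Y] = 0.9 / (2.3875 · 0.8944) = 0.9 / 2.1354 = 0.4215
  r[Y,Y] = 1 (diagonal).

R is symmetric with unit diagonal. Assembling:

R = [[1, 0.4215],
 [0.4215, 1]]
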